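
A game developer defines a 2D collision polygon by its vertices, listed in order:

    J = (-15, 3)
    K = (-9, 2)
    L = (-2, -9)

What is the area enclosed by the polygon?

29.5

Apply Gauss's area formula: 2A = Σ (x_i·y_{i+1} − x_{i+1}·y_i), indices taken mod 3.
Σ = (-3) + (85) + (-141) = -59
Area = |Σ|/2 = 29.5.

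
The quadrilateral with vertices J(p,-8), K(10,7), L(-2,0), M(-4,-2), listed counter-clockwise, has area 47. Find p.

The doubled signed area Σ (x_i y_{i+1} − x_{i+1} y_i) is linear in p.
With p=0 it equals 130; the coefficient of p is 9 (from the two edges through J).
So 9·p + 130 = 2·47 = 94 ⇒ p = -4.

-4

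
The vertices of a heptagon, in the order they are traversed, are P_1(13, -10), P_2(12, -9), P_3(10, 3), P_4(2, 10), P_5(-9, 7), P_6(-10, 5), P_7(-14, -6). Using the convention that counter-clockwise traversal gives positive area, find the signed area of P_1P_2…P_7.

Σ = (3) + (126) + (94) + (104) + (25) + (130) + (218) = 700
Signed area = Σ/2 = 350 (positive ⇒ counter-clockwise traversal).

350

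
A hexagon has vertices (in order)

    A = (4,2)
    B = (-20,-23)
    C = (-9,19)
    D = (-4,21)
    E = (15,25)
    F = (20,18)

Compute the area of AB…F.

Apply the shoelace (surveyor's) formula: 2A = Σ (x_i·y_{i+1} − x_{i+1}·y_i), indices taken mod 6.
Cross-terms: -52, -587, -113, -415, -230, -32  ⇒  Σ = -1429
Area = |Σ|/2 = 714.5.

714.5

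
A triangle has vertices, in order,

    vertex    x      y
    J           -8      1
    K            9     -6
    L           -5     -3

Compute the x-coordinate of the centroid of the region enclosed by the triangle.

Apply the shoelace (surveyor's) formula. First the cross-terms c_i = x_i·y_{i+1} − x_{i+1}·y_i:
  39, -57, -29  ⇒  2A = -47, A = -23.5.
Then Σ (x_i + x_{i+1})·c_i = 188, so x̄ = 188 / (6·(-23.5)) = -4/3.

-4/3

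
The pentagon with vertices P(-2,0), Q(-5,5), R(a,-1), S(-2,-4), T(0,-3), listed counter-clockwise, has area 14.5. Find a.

-4

The doubled signed area Σ (x_i y_{i+1} − x_{i+1} y_i) is linear in a.
With a=0 it equals -7; the coefficient of a is -9 (from the two edges through R).
So -9·a + -7 = 2·14.5 = 29 ⇒ a = -4.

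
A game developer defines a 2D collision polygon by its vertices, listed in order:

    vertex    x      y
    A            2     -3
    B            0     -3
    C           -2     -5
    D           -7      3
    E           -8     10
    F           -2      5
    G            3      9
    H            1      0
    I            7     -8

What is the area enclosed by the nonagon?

A→B: (2)(-3) − (0)(-3) = -6
B→C: (0)(-5) − (-2)(-3) = -6
C→D: (-2)(3) − (-7)(-5) = -41
D→E: (-7)(10) − (-8)(3) = -46
E→F: (-8)(5) − (-2)(10) = -20
F→G: (-2)(9) − (3)(5) = -33
G→H: (3)(0) − (1)(9) = -9
H→I: (1)(-8) − (7)(0) = -8
I→A: (7)(-3) − (2)(-8) = -5
Σ = -174
Area = |Σ|/2 = 87.

87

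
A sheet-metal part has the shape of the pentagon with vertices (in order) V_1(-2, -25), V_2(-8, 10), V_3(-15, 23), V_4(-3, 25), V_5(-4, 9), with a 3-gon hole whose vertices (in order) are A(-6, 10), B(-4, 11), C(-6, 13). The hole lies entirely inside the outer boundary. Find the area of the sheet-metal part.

181.5

Outer boundary:
Apply the surveyor's formula: 2A = Σ (x_i·y_{i+1} − x_{i+1}·y_i), indices taken mod 5.
Cross-terms: -220, -34, -306, 73, 118  ⇒  Σ = -369
Area = |Σ|/2 = 184.5.
Hole:
Σ = (-26) + (14) + (18) = 6
Area = |Σ|/2 = 3.
Net area = 184.5 − 3 = 181.5.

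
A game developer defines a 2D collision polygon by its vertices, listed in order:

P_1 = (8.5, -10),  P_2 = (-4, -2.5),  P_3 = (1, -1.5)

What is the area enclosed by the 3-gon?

Apply the surveyor's formula: 2A = Σ (x_i·y_{i+1} − x_{i+1}·y_i), indices taken mod 3.
Σ = (-61.25) + (8.5) + (2.75) = -50
Area = |Σ|/2 = 25.

25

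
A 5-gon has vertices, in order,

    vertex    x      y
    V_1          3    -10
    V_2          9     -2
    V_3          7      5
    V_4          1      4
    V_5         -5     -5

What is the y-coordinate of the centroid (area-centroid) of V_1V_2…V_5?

-269/123

Apply Gauss's area formula. First the cross-terms c_i = x_i·y_{i+1} − x_{i+1}·y_i:
  84, 59, 23, 15, 65  ⇒  2A = 246, A = 123.
Then Σ (y_i + y_{i+1})·c_i = -1614, so ȳ = -1614 / (6·123) = -269/123.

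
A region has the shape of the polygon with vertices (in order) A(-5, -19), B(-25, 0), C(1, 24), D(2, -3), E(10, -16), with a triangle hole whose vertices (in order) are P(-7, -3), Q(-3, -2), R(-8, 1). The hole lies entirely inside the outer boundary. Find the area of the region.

Outer boundary:
Cross-terms: -475, -600, -51, -2, -270  ⇒  Σ = -1398
Area = |Σ|/2 = 699.
Hole:
Σ = (5) + (-19) + (31) = 17
Area = |Σ|/2 = 8.5.
Net area = 699 − 8.5 = 690.5.

690.5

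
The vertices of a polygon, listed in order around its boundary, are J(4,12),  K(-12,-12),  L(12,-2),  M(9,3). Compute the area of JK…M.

Apply the surveyor's formula: 2A = Σ (x_i·y_{i+1} − x_{i+1}·y_i), indices taken mod 4.
Cross-terms: 96, 168, 54, 96  ⇒  Σ = 414
Area = |Σ|/2 = 207.

207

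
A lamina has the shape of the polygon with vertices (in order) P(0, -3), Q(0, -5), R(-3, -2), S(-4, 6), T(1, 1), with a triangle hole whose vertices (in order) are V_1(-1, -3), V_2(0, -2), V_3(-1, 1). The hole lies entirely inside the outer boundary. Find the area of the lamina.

Outer boundary:
Apply the shoelace formula: 2A = Σ (x_i·y_{i+1} − x_{i+1}·y_i), indices taken mod 5.
Σ = (0) + (-15) + (-26) + (-10) + (-3) = -54
Area = |Σ|/2 = 27.
Hole:
Apply the surveyor's formula: 2A = Σ (x_i·y_{i+1} − x_{i+1}·y_i), indices taken mod 3.
Σ = (2) + (-2) + (4) = 4
Area = |Σ|/2 = 2.
Net area = 27 − 2 = 25.

25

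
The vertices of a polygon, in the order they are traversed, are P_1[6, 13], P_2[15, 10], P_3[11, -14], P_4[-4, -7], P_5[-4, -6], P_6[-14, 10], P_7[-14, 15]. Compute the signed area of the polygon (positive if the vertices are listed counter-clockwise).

-529

Σ = (-135) + (-320) + (-133) + (-4) + (-124) + (-70) + (-272) = -1058
Signed area = Σ/2 = -529 (negative ⇒ clockwise traversal).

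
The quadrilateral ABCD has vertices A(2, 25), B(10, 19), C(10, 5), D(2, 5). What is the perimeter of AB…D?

|AB| = √((8)² + (-6)²) = √100 = 10
|BC| = √((0)² + (-14)²) = √196 = 14
|CD| = √((-8)² + (0)²) = √64 = 8
|DA| = √((0)² + (20)²) = √400 = 20
Perimeter = 10 + 14 + 8 + 20 = 52.

52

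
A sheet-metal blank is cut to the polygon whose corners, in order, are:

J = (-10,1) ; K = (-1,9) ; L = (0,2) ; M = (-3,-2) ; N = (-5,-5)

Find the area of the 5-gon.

67.5

Apply the shoelace formula: 2A = Σ (x_i·y_{i+1} − x_{i+1}·y_i), indices taken mod 5.
Σ = (-89) + (-2) + (6) + (5) + (-55) = -135
Area = |Σ|/2 = 67.5.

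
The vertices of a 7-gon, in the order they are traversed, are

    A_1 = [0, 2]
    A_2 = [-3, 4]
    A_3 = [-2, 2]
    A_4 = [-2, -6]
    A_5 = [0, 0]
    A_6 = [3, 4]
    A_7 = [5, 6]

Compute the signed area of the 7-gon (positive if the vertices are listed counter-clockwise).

A_1→A_2: (0)(4) − (-3)(2) = 6
A_2→A_3: (-3)(2) − (-2)(4) = 2
A_3→A_4: (-2)(-6) − (-2)(2) = 16
A_4→A_5: (-2)(0) − (0)(-6) = 0
A_5→A_6: (0)(4) − (3)(0) = 0
A_6→A_7: (3)(6) − (5)(4) = -2
A_7→A_1: (5)(2) − (0)(6) = 10
Σ = 32
Signed area = Σ/2 = 16 (positive ⇒ counter-clockwise traversal).

16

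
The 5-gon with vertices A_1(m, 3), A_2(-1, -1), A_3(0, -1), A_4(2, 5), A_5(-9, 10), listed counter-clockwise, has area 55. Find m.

-6

The doubled signed area Σ (x_i y_{i+1} − x_{i+1} y_i) is linear in m.
With m=0 it equals 44; the coefficient of m is -11 (from the two edges through A_1).
So -11·m + 44 = 2·55 = 110 ⇒ m = -6.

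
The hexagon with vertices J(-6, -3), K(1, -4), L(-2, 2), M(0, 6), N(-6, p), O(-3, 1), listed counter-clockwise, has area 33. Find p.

Write out the shoelace sum; only the two edges meeting at N involve p:
2·Area = [(0·p − (-6)·6) + ((-6)·1 − (-3)·p)] + 24
       = 3·p + 54 = 66
⇒ p = 4.

4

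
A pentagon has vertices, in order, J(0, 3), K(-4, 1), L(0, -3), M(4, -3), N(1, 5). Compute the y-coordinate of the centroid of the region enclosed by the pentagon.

Apply the shoelace (surveyor's) formula. First the cross-terms c_i = x_i·y_{i+1} − x_{i+1}·y_i:
  12, 12, 12, 23, 3  ⇒  2A = 62, A = 31.
Then Σ (y_i + y_{i+1})·c_i = 22, so ȳ = 22 / (6·31) = 11/93.

11/93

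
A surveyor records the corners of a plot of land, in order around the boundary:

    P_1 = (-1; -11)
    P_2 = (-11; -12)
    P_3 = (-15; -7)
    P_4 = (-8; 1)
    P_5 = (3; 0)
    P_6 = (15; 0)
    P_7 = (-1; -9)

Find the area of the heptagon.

209.5

Apply Gauss's area formula: 2A = Σ (x_i·y_{i+1} − x_{i+1}·y_i), indices taken mod 7.
P_1→P_2: (-1)(-12) − (-11)(-11) = -109
P_2→P_3: (-11)(-7) − (-15)(-12) = -103
P_3→P_4: (-15)(1) − (-8)(-7) = -71
P_4→P_5: (-8)(0) − (3)(1) = -3
P_5→P_6: (3)(0) − (15)(0) = 0
P_6→P_7: (15)(-9) − (-1)(0) = -135
P_7→P_1: (-1)(-11) − (-1)(-9) = 2
Σ = -419
Area = |Σ|/2 = 209.5.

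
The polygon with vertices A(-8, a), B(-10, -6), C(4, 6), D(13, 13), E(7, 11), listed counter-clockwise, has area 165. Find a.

Write out the shoelace sum; only the two edges meeting at A involve a:
2·Area = [(7·a − (-8)·11) + ((-8)·(-6) − (-10)·a)] + -10
       = 17·a + 126 = 330
⇒ a = 12.

12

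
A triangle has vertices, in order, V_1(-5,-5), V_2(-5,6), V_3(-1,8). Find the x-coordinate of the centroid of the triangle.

Apply the shoelace formula. First the cross-terms c_i = x_i·y_{i+1} − x_{i+1}·y_i:
  -55, -34, 45  ⇒  2A = -44, A = -22.
Then Σ (x_i + x_{i+1})·c_i = 484, so x̄ = 484 / (6·(-22)) = -11/3.

-11/3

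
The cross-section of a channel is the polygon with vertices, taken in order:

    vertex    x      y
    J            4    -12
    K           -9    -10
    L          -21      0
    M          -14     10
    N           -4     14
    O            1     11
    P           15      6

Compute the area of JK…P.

572.5

J→K: (4)(-10) − (-9)(-12) = -148
K→L: (-9)(0) − (-21)(-10) = -210
L→M: (-21)(10) − (-14)(0) = -210
M→N: (-14)(14) − (-4)(10) = -156
N→O: (-4)(11) − (1)(14) = -58
O→P: (1)(6) − (15)(11) = -159
P→J: (15)(-12) − (4)(6) = -204
Σ = -1145
Area = |Σ|/2 = 572.5.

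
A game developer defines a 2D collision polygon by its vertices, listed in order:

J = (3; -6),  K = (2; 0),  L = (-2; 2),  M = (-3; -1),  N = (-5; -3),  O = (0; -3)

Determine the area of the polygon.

Σ = (12) + (4) + (8) + (4) + (15) + (9) = 52
Area = |Σ|/2 = 26.

26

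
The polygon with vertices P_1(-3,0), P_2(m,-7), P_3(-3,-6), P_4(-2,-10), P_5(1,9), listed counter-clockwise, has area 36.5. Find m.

The doubled signed area Σ (x_i y_{i+1} − x_{i+1} y_i) is linear in m.
With m=0 it equals 37; the coefficient of m is -6 (from the two edges through P_2).
So -6·m + 37 = 2·36.5 = 73 ⇒ m = -6.

-6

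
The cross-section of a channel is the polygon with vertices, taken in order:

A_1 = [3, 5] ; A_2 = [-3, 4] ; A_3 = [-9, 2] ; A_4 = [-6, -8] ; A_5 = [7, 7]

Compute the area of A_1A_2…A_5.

Σ = (27) + (30) + (84) + (14) + (14) = 169
Area = |Σ|/2 = 84.5.

84.5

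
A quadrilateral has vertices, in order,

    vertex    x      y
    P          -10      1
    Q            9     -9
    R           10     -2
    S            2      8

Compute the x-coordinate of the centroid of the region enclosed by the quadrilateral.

Apply the shoelace formula. First the cross-terms c_i = x_i·y_{i+1} − x_{i+1}·y_i:
  81, 72, 84, 82  ⇒  2A = 319, A = 159.5.
Then Σ (x_i + x_{i+1})·c_i = 1639, so x̄ = 1639 / (6·159.5) = 149/87.

149/87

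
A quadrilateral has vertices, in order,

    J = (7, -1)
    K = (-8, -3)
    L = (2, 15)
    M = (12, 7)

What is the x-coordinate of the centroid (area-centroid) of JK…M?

277/111

Apply Gauss's area formula. First the cross-terms c_i = x_i·y_{i+1} − x_{i+1}·y_i:
  -29, -114, -166, -61  ⇒  2A = -370, A = -185.
Then Σ (x_i + x_{i+1})·c_i = -2770, so x̄ = -2770 / (6·(-185)) = 277/111.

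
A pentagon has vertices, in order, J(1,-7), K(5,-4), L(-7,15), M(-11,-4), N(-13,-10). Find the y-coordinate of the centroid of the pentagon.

Apply the surveyor's formula. First the cross-terms c_i = x_i·y_{i+1} − x_{i+1}·y_i:
  31, 47, 193, 58, 101  ⇒  2A = 430, A = 215.
Then Σ (y_i + y_{i+1})·c_i = -230, so ȳ = -230 / (6·215) = -23/129.

-23/129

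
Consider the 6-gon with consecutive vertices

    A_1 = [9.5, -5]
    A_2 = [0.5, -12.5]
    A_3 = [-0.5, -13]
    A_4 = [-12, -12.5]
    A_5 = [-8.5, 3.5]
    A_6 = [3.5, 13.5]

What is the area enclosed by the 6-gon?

A_1→A_2: (9.5)(-12.5) − (0.5)(-5) = -116.25
A_2→A_3: (0.5)(-13) − (-0.5)(-12.5) = -12.75
A_3→A_4: (-0.5)(-12.5) − (-12)(-13) = -149.75
A_4→A_5: (-12)(3.5) − (-8.5)(-12.5) = -148.25
A_5→A_6: (-8.5)(13.5) − (3.5)(3.5) = -127
A_6→A_1: (3.5)(-5) − (9.5)(13.5) = -145.75
Σ = -699.75
Area = |Σ|/2 = 349.875.

349.875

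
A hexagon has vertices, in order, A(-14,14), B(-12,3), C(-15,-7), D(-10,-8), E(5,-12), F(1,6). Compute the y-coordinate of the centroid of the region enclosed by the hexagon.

-56/165

Apply the shoelace (surveyor's) formula. First the cross-terms c_i = x_i·y_{i+1} − x_{i+1}·y_i:
  126, 129, 50, 160, 42, 98  ⇒  2A = 605, A = 302.5.
Then Σ (y_i + y_{i+1})·c_i = -616, so ȳ = -616 / (6·302.5) = -56/165.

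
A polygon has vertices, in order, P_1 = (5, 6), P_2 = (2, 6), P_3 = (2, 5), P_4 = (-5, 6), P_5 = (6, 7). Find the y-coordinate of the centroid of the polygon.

Apply the shoelace formula. First the cross-terms c_i = x_i·y_{i+1} − x_{i+1}·y_i:
  18, -2, 37, -71, 1  ⇒  2A = -17, A = -8.5.
Then Σ (y_i + y_{i+1})·c_i = -309, so ȳ = -309 / (6·(-8.5)) = 103/17.

103/17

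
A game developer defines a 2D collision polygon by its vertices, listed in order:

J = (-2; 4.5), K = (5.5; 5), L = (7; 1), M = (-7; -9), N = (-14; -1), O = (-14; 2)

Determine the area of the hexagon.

170.125

Σ = (-34.75) + (-29.5) + (-56) + (-119) + (-42) + (-59) = -340.25
Area = |Σ|/2 = 170.125.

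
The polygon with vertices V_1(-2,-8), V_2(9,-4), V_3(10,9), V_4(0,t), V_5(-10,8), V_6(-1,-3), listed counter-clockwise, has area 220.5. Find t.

10

The doubled signed area Σ (x_i y_{i+1} − x_{i+1} y_i) is linear in t.
With t=0 it equals 241; the coefficient of t is 20 (from the two edges through V_4).
So 20·t + 241 = 2·220.5 = 441 ⇒ t = 10.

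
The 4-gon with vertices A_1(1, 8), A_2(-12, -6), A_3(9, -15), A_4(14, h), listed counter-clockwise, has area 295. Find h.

-7

Write out the shoelace sum; only the two edges meeting at A_4 involve h:
2·Area = [(9·h − 14·(-15)) + (14·8 − 1·h)] + 324
       = 8·h + 646 = 590
⇒ h = -7.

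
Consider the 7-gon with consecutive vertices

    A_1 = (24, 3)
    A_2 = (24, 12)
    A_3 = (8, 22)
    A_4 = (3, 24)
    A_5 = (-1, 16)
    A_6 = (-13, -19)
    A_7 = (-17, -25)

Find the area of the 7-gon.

812

Σ = (216) + (432) + (126) + (72) + (227) + (2) + (549) = 1624
Area = |Σ|/2 = 812.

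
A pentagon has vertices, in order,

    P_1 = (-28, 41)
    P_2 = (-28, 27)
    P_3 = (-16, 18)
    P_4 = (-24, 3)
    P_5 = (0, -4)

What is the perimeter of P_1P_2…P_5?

|P_1P_2| = √((0)² + (-14)²) = √196 = 14
|P_2P_3| = √((12)² + (-9)²) = √225 = 15
|P_3P_4| = √((-8)² + (-15)²) = √289 = 17
|P_4P_5| = √((24)² + (-7)²) = √625 = 25
|P_5P_1| = √((-28)² + (45)²) = √2809 = 53
Perimeter = 14 + 15 + 17 + 25 + 53 = 124.

124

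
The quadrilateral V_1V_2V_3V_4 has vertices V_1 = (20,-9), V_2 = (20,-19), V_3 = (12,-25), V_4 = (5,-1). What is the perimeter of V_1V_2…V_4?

62

|V_1V_2| = √((0)² + (-10)²) = √100 = 10
|V_2V_3| = √((-8)² + (-6)²) = √100 = 10
|V_3V_4| = √((-7)² + (24)²) = √625 = 25
|V_4V_1| = √((15)² + (-8)²) = √289 = 17
Perimeter = 10 + 10 + 25 + 17 = 62.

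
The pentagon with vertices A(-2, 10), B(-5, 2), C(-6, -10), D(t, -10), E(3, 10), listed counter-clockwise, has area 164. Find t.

4

The doubled signed area Σ (x_i y_{i+1} − x_{i+1} y_i) is linear in t.
With t=0 it equals 248; the coefficient of t is 20 (from the two edges through D).
So 20·t + 248 = 2·164 = 328 ⇒ t = 4.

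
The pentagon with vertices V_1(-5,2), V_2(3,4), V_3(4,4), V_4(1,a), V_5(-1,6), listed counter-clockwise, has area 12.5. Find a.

The doubled signed area Σ (x_i y_{i+1} − x_{i+1} y_i) is linear in a.
With a=0 it equals 0; the coefficient of a is 5 (from the two edges through V_4).
So 5·a + 0 = 2·12.5 = 25 ⇒ a = 5.

5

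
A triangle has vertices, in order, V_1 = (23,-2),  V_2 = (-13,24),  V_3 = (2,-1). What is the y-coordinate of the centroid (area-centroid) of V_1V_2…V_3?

Apply the shoelace formula. First the cross-terms c_i = x_i·y_{i+1} − x_{i+1}·y_i:
  526, -35, 19  ⇒  2A = 510, A = 255.
Then Σ (y_i + y_{i+1})·c_i = 10710, so ȳ = 10710 / (6·255) = 7.

7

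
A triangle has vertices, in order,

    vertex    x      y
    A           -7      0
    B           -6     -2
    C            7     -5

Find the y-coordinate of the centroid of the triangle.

-7/3

Apply the shoelace (surveyor's) formula. First the cross-terms c_i = x_i·y_{i+1} − x_{i+1}·y_i:
  14, 44, -35  ⇒  2A = 23, A = 11.5.
Then Σ (y_i + y_{i+1})·c_i = -161, so ȳ = -161 / (6·11.5) = -7/3.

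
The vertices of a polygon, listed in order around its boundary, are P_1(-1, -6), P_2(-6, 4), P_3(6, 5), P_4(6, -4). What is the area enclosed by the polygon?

94

Apply Gauss's area formula: 2A = Σ (x_i·y_{i+1} − x_{i+1}·y_i), indices taken mod 4.
Σ = (-40) + (-54) + (-54) + (-40) = -188
Area = |Σ|/2 = 94.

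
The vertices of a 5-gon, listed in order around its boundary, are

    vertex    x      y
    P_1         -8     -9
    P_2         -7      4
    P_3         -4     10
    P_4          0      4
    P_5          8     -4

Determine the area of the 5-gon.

150.5

Apply Gauss's area formula: 2A = Σ (x_i·y_{i+1} − x_{i+1}·y_i), indices taken mod 5.
Σ = (-95) + (-54) + (-16) + (-32) + (-104) = -301
Area = |Σ|/2 = 150.5.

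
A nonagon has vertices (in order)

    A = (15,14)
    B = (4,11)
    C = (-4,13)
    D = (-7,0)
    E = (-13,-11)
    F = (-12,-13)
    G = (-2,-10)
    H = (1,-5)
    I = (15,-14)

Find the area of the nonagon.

502.5

Apply the shoelace (surveyor's) formula: 2A = Σ (x_i·y_{i+1} − x_{i+1}·y_i), indices taken mod 9.
Cross-terms: 109, 96, 91, 77, 37, 94, 20, 61, 420  ⇒  Σ = 1005
Area = |Σ|/2 = 502.5.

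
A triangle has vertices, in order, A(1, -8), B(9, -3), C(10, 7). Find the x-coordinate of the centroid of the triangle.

20/3

Apply the surveyor's formula. First the cross-terms c_i = x_i·y_{i+1} − x_{i+1}·y_i:
  69, 93, -87  ⇒  2A = 75, A = 37.5.
Then Σ (x_i + x_{i+1})·c_i = 1500, so x̄ = 1500 / (6·37.5) = 20/3.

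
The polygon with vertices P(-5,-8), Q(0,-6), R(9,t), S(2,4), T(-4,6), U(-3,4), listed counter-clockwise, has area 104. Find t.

-7

The doubled signed area Σ (x_i y_{i+1} − x_{i+1} y_i) is linear in t.
With t=0 it equals 194; the coefficient of t is -2 (from the two edges through R).
So -2·t + 194 = 2·104 = 208 ⇒ t = -7.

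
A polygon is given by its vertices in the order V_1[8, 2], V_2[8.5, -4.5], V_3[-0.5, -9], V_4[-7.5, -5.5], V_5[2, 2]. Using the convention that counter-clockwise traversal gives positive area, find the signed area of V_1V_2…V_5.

Apply Gauss's area formula: 2A = Σ (x_i·y_{i+1} − x_{i+1}·y_i), indices taken mod 5.
Σ = (-53) + (-78.75) + (-64.75) + (-4) + (-12) = -212.5
Signed area = Σ/2 = -106.25 (negative ⇒ clockwise traversal).

-106.25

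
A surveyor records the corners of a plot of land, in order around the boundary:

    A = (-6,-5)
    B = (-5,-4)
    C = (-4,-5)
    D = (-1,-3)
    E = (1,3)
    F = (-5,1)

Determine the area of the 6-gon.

Apply the shoelace formula: 2A = Σ (x_i·y_{i+1} − x_{i+1}·y_i), indices taken mod 6.
A→B: (-6)(-4) − (-5)(-5) = -1
B→C: (-5)(-5) − (-4)(-4) = 9
C→D: (-4)(-3) − (-1)(-5) = 7
D→E: (-1)(3) − (1)(-3) = 0
E→F: (1)(1) − (-5)(3) = 16
F→A: (-5)(-5) − (-6)(1) = 31
Σ = 62
Area = |Σ|/2 = 31.

31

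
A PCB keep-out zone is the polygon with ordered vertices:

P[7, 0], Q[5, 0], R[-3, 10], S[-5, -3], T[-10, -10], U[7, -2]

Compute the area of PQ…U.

Apply the shoelace (surveyor's) formula: 2A = Σ (x_i·y_{i+1} − x_{i+1}·y_i), indices taken mod 6.
Σ = (0) + (50) + (59) + (20) + (90) + (14) = 233
Area = |Σ|/2 = 116.5.

116.5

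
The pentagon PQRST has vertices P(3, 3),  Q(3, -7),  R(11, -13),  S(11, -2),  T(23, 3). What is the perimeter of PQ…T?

64

|PQ| = √((0)² + (-10)²) = √100 = 10
|QR| = √((8)² + (-6)²) = √100 = 10
|RS| = √((0)² + (11)²) = √121 = 11
|ST| = √((12)² + (5)²) = √169 = 13
|TP| = √((-20)² + (0)²) = √400 = 20
Perimeter = 10 + 10 + 11 + 13 + 20 = 64.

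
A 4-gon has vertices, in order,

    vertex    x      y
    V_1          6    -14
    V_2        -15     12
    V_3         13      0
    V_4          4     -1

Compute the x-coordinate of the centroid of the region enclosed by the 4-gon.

Apply the shoelace formula. First the cross-terms c_i = x_i·y_{i+1} − x_{i+1}·y_i:
  -138, -156, -13, -50  ⇒  2A = -357, A = -178.5.
Then Σ (x_i + x_{i+1})·c_i = 833, so x̄ = 833 / (6·(-178.5)) = -7/9.

-7/9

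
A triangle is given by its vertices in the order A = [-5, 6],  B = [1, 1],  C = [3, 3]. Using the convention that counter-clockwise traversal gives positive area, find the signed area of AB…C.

11

Σ = (-11) + (0) + (33) = 22
Signed area = Σ/2 = 11 (positive ⇒ counter-clockwise traversal).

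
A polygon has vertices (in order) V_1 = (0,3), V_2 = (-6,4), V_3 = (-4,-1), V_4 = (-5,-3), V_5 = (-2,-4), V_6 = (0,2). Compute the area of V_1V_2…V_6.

Apply the shoelace (surveyor's) formula: 2A = Σ (x_i·y_{i+1} − x_{i+1}·y_i), indices taken mod 6.
Σ = (18) + (22) + (7) + (14) + (-4) + (0) = 57
Area = |Σ|/2 = 28.5.

28.5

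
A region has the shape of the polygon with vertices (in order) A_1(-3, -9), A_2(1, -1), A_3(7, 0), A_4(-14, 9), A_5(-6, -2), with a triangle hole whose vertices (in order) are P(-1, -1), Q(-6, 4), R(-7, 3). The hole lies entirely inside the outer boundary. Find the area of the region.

Outer boundary:
Apply the surveyor's formula: 2A = Σ (x_i·y_{i+1} − x_{i+1}·y_i), indices taken mod 5.
Σ = (12) + (7) + (63) + (82) + (48) = 212
Area = |Σ|/2 = 106.
Hole:
Apply the shoelace (surveyor's) formula: 2A = Σ (x_i·y_{i+1} − x_{i+1}·y_i), indices taken mod 3.
P→Q: (-1)(4) − (-6)(-1) = -10
Q→R: (-6)(3) − (-7)(4) = 10
R→P: (-7)(-1) − (-1)(3) = 10
Σ = 10
Area = |Σ|/2 = 5.
Net area = 106 − 5 = 101.

101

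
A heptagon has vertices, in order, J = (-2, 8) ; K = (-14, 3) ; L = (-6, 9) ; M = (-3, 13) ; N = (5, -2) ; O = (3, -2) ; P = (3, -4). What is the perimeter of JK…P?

62

|JK| = √((-12)² + (-5)²) = √169 = 13
|KL| = √((8)² + (6)²) = √100 = 10
|LM| = √((3)² + (4)²) = √25 = 5
|MN| = √((8)² + (-15)²) = √289 = 17
|NO| = √((-2)² + (0)²) = √4 = 2
|OP| = √((0)² + (-2)²) = √4 = 2
|PJ| = √((-5)² + (12)²) = √169 = 13
Perimeter = 13 + 10 + 5 + 17 + 2 + 2 + 13 = 62.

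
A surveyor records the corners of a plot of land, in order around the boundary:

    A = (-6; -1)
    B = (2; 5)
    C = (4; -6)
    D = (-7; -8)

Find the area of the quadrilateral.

Apply Gauss's area formula: 2A = Σ (x_i·y_{i+1} − x_{i+1}·y_i), indices taken mod 4.
Σ = (-28) + (-32) + (-74) + (-41) = -175
Area = |Σ|/2 = 87.5.

87.5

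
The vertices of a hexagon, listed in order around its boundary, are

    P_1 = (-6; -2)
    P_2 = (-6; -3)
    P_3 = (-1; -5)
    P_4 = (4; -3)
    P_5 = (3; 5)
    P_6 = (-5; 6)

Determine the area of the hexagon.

87

P_1→P_2: (-6)(-3) − (-6)(-2) = 6
P_2→P_3: (-6)(-5) − (-1)(-3) = 27
P_3→P_4: (-1)(-3) − (4)(-5) = 23
P_4→P_5: (4)(5) − (3)(-3) = 29
P_5→P_6: (3)(6) − (-5)(5) = 43
P_6→P_1: (-5)(-2) − (-6)(6) = 46
Σ = 174
Area = |Σ|/2 = 87.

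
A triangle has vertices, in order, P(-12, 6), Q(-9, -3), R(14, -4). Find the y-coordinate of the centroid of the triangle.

-1/3

Apply the shoelace formula. First the cross-terms c_i = x_i·y_{i+1} − x_{i+1}·y_i:
  90, 78, 36  ⇒  2A = 204, A = 102.
Then Σ (y_i + y_{i+1})·c_i = -204, so ȳ = -204 / (6·102) = -1/3.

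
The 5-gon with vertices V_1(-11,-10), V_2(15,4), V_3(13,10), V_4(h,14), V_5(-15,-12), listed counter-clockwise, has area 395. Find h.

-8

Write out the shoelace sum; only the two edges meeting at V_4 involve h:
2·Area = [(13·14 − h·10) + (h·(-12) − (-15)·14)] + 222
       = -22·h + 614 = 790
⇒ h = -8.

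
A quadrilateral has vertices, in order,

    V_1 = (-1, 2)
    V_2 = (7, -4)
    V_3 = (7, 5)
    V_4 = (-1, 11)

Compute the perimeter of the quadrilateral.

38

|V_1V_2| = √((8)² + (-6)²) = √100 = 10
|V_2V_3| = √((0)² + (9)²) = √81 = 9
|V_3V_4| = √((-8)² + (6)²) = √100 = 10
|V_4V_1| = √((0)² + (-9)²) = √81 = 9
Perimeter = 10 + 9 + 10 + 9 = 38.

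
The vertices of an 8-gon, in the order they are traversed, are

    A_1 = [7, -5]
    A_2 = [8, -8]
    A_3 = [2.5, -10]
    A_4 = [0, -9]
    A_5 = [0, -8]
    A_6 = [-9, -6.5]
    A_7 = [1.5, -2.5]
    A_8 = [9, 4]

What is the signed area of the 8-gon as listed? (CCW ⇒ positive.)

Σ = (-16) + (-60) + (-22.5) + (0) + (-72) + (32.25) + (28.5) + (-73) = -182.75
Signed area = Σ/2 = -91.375 (negative ⇒ clockwise traversal).

-91.375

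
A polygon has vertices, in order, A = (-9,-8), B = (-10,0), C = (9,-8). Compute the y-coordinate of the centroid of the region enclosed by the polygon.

Apply the shoelace (surveyor's) formula. First the cross-terms c_i = x_i·y_{i+1} − x_{i+1}·y_i:
  -80, 80, -144  ⇒  2A = -144, A = -72.
Then Σ (y_i + y_{i+1})·c_i = 2304, so ȳ = 2304 / (6·(-72)) = -16/3.

-16/3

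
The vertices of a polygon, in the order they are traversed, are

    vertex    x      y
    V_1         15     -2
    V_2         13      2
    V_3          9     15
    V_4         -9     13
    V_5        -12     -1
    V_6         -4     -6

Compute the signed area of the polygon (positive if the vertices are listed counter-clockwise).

V_1→V_2: (15)(2) − (13)(-2) = 56
V_2→V_3: (13)(15) − (9)(2) = 177
V_3→V_4: (9)(13) − (-9)(15) = 252
V_4→V_5: (-9)(-1) − (-12)(13) = 165
V_5→V_6: (-12)(-6) − (-4)(-1) = 68
V_6→V_1: (-4)(-2) − (15)(-6) = 98
Σ = 816
Signed area = Σ/2 = 408 (positive ⇒ counter-clockwise traversal).

408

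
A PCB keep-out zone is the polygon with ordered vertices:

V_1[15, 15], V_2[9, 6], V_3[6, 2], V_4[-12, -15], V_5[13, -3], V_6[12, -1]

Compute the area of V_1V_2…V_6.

Apply the shoelace (surveyor's) formula: 2A = Σ (x_i·y_{i+1} − x_{i+1}·y_i), indices taken mod 6.
V_1→V_2: (15)(6) − (9)(15) = -45
V_2→V_3: (9)(2) − (6)(6) = -18
V_3→V_4: (6)(-15) − (-12)(2) = -66
V_4→V_5: (-12)(-3) − (13)(-15) = 231
V_5→V_6: (13)(-1) − (12)(-3) = 23
V_6→V_1: (12)(15) − (15)(-1) = 195
Σ = 320
Area = |Σ|/2 = 160.

160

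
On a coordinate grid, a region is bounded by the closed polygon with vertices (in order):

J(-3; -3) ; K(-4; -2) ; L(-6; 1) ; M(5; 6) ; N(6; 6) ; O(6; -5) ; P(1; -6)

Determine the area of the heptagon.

93.5

J→K: (-3)(-2) − (-4)(-3) = -6
K→L: (-4)(1) − (-6)(-2) = -16
L→M: (-6)(6) − (5)(1) = -41
M→N: (5)(6) − (6)(6) = -6
N→O: (6)(-5) − (6)(6) = -66
O→P: (6)(-6) − (1)(-5) = -31
P→J: (1)(-3) − (-3)(-6) = -21
Σ = -187
Area = |Σ|/2 = 93.5.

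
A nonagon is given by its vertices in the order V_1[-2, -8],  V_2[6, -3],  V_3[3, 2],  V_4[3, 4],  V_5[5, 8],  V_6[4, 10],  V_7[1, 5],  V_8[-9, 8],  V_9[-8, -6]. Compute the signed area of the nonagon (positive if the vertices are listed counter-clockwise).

168

Apply Gauss's area formula: 2A = Σ (x_i·y_{i+1} − x_{i+1}·y_i), indices taken mod 9.
V_1→V_2: (-2)(-3) − (6)(-8) = 54
V_2→V_3: (6)(2) − (3)(-3) = 21
V_3→V_4: (3)(4) − (3)(2) = 6
V_4→V_5: (3)(8) − (5)(4) = 4
V_5→V_6: (5)(10) − (4)(8) = 18
V_6→V_7: (4)(5) − (1)(10) = 10
V_7→V_8: (1)(8) − (-9)(5) = 53
V_8→V_9: (-9)(-6) − (-8)(8) = 118
V_9→V_1: (-8)(-8) − (-2)(-6) = 52
Σ = 336
Signed area = Σ/2 = 168 (positive ⇒ counter-clockwise traversal).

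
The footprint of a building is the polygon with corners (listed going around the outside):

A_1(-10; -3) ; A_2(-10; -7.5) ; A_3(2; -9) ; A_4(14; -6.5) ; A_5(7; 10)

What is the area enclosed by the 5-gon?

Apply the shoelace (surveyor's) formula: 2A = Σ (x_i·y_{i+1} − x_{i+1}·y_i), indices taken mod 5.
Cross-terms: 45, 105, 113, 185.5, 79  ⇒  Σ = 527.5
Area = |Σ|/2 = 263.75.

263.75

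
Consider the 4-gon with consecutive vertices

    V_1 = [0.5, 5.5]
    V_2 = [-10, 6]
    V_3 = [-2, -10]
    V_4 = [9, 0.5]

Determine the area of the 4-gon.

Apply Gauss's area formula: 2A = Σ (x_i·y_{i+1} − x_{i+1}·y_i), indices taken mod 4.
V_1→V_2: (0.5)(6) − (-10)(5.5) = 58
V_2→V_3: (-10)(-10) − (-2)(6) = 112
V_3→V_4: (-2)(0.5) − (9)(-10) = 89
V_4→V_1: (9)(5.5) − (0.5)(0.5) = 49.25
Σ = 308.25
Area = |Σ|/2 = 154.125.

154.125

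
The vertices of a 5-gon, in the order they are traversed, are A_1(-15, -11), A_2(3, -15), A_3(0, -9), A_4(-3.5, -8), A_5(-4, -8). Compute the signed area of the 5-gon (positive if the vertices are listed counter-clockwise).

59.75

Apply the surveyor's formula: 2A = Σ (x_i·y_{i+1} − x_{i+1}·y_i), indices taken mod 5.
Σ = (258) + (-27) + (-31.5) + (-4) + (-76) = 119.5
Signed area = Σ/2 = 59.75 (positive ⇒ counter-clockwise traversal).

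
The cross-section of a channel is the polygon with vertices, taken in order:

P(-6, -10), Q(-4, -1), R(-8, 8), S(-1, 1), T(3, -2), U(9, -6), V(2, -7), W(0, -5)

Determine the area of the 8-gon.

Σ = (-34) + (-40) + (0) + (-1) + (0) + (-51) + (-10) + (-30) = -166
Area = |Σ|/2 = 83.

83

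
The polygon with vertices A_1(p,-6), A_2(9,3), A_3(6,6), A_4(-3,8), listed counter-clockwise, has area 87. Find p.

0

The doubled signed area Σ (x_i y_{i+1} − x_{i+1} y_i) is linear in p.
With p=0 it equals 174; the coefficient of p is -5 (from the two edges through A_1).
So -5·p + 174 = 2·87 = 174 ⇒ p = 0.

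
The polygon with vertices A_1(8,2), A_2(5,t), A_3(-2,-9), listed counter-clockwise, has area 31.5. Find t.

5

The doubled signed area Σ (x_i y_{i+1} − x_{i+1} y_i) is linear in t.
With t=0 it equals 13; the coefficient of t is 10 (from the two edges through A_2).
So 10·t + 13 = 2·31.5 = 63 ⇒ t = 5.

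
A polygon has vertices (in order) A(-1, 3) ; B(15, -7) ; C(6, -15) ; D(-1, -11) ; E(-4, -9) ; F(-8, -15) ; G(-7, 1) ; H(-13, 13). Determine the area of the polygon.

Apply the surveyor's formula: 2A = Σ (x_i·y_{i+1} − x_{i+1}·y_i), indices taken mod 8.
Σ = (-38) + (-183) + (-81) + (-35) + (-12) + (-113) + (-78) + (-26) = -566
Area = |Σ|/2 = 283.

283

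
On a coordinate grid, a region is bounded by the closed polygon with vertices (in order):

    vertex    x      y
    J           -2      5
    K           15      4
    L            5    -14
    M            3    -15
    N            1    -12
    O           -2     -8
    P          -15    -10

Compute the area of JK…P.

Apply the shoelace formula: 2A = Σ (x_i·y_{i+1} − x_{i+1}·y_i), indices taken mod 7.
Σ = (-83) + (-230) + (-33) + (-21) + (-32) + (-100) + (-95) = -594
Area = |Σ|/2 = 297.

297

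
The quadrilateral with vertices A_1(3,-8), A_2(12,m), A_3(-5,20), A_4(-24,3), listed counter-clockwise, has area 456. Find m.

-9

The doubled signed area Σ (x_i y_{i+1} − x_{i+1} y_i) is linear in m.
With m=0 it equals 984; the coefficient of m is 8 (from the two edges through A_2).
So 8·m + 984 = 2·456 = 912 ⇒ m = -9.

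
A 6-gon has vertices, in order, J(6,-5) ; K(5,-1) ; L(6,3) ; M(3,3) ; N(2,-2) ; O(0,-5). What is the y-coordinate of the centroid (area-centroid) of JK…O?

-260/171

Apply the surveyor's formula. First the cross-terms c_i = x_i·y_{i+1} − x_{i+1}·y_i:
  19, 21, 9, -12, -10, 30  ⇒  2A = 57, A = 28.5.
Then Σ (y_i + y_{i+1})·c_i = -260, so ȳ = -260 / (6·28.5) = -260/171.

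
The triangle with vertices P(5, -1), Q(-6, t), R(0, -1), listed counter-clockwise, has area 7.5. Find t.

Write out the shoelace sum; only the two edges meeting at Q involve t:
2·Area = [(5·t − (-6)·(-1)) + ((-6)·(-1) − 0·t)] + 5
       = 5·t + 5 = 15
⇒ t = 2.

2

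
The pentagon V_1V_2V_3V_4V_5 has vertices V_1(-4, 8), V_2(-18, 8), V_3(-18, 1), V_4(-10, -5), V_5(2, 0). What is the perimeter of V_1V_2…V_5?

|V_1V_2| = √((-14)² + (0)²) = √196 = 14
|V_2V_3| = √((0)² + (-7)²) = √49 = 7
|V_3V_4| = √((8)² + (-6)²) = √100 = 10
|V_4V_5| = √((12)² + (5)²) = √169 = 13
|V_5V_1| = √((-6)² + (8)²) = √100 = 10
Perimeter = 14 + 7 + 10 + 13 + 10 = 54.

54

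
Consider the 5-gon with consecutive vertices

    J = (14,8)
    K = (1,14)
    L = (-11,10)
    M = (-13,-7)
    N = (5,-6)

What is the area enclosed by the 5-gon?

398

Apply the shoelace formula: 2A = Σ (x_i·y_{i+1} − x_{i+1}·y_i), indices taken mod 5.
Σ = (188) + (164) + (207) + (113) + (124) = 796
Area = |Σ|/2 = 398.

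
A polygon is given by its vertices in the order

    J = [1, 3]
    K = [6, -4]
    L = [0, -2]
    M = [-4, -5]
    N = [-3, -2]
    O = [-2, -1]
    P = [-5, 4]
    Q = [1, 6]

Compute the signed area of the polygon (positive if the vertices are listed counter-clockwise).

Cross-terms: -22, -12, -8, -7, -1, -13, -34, -3  ⇒  Σ = -100
Signed area = Σ/2 = -50 (negative ⇒ clockwise traversal).

-50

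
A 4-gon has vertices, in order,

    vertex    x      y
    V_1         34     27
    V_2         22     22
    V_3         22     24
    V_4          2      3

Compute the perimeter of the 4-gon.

|V_1V_2| = √((-12)² + (-5)²) = √169 = 13
|V_2V_3| = √((0)² + (2)²) = √4 = 2
|V_3V_4| = √((-20)² + (-21)²) = √841 = 29
|V_4V_1| = √((32)² + (24)²) = √1600 = 40
Perimeter = 13 + 2 + 29 + 40 = 84.

84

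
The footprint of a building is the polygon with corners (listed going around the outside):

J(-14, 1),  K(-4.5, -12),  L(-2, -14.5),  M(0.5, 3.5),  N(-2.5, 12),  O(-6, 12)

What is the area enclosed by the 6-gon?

216.375

Σ = (172.5) + (41.25) + (0.25) + (14.75) + (42) + (162) = 432.75
Area = |Σ|/2 = 216.375.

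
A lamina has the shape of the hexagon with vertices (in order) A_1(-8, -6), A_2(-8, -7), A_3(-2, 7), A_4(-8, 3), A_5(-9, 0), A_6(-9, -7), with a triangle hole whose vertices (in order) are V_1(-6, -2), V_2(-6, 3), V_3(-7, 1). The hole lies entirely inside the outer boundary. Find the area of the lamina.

Outer boundary:
Apply the shoelace (surveyor's) formula: 2A = Σ (x_i·y_{i+1} − x_{i+1}·y_i), indices taken mod 6.
Σ = (8) + (-70) + (50) + (27) + (63) + (-2) = 76
Area = |Σ|/2 = 38.
Hole:
Apply the shoelace (surveyor's) formula: 2A = Σ (x_i·y_{i+1} − x_{i+1}·y_i), indices taken mod 3.
Cross-terms: -30, 15, 20  ⇒  Σ = 5
Area = |Σ|/2 = 2.5.
Net area = 38 − 2.5 = 35.5.

35.5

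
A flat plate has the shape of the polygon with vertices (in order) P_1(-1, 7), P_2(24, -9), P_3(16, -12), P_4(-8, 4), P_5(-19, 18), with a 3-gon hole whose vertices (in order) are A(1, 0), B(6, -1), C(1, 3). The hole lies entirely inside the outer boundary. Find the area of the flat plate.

251.5

Outer boundary:
Apply the shoelace (surveyor's) formula: 2A = Σ (x_i·y_{i+1} − x_{i+1}·y_i), indices taken mod 5.
Cross-terms: -159, -144, -32, -68, -115  ⇒  Σ = -518
Area = |Σ|/2 = 259.
Hole:
Apply the surveyor's formula: 2A = Σ (x_i·y_{i+1} − x_{i+1}·y_i), indices taken mod 3.
Σ = (-1) + (19) + (-3) = 15
Area = |Σ|/2 = 7.5.
Net area = 259 − 7.5 = 251.5.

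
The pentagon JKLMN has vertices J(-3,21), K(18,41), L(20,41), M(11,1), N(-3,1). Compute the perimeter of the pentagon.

106

|JK| = √((21)² + (20)²) = √841 = 29
|KL| = √((2)² + (0)²) = √4 = 2
|LM| = √((-9)² + (-40)²) = √1681 = 41
|MN| = √((-14)² + (0)²) = √196 = 14
|NJ| = √((0)² + (20)²) = √400 = 20
Perimeter = 29 + 2 + 41 + 14 + 20 = 106.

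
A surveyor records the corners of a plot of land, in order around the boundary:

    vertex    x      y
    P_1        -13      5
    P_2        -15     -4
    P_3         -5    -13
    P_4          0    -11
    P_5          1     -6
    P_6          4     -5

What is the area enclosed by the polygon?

171

Apply Gauss's area formula: 2A = Σ (x_i·y_{i+1} − x_{i+1}·y_i), indices taken mod 6.
Σ = (127) + (175) + (55) + (11) + (19) + (-45) = 342
Area = |Σ|/2 = 171.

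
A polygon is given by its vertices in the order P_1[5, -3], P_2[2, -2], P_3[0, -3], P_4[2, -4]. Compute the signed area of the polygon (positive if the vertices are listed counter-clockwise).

Σ = (-4) + (-6) + (6) + (14) = 10
Signed area = Σ/2 = 5 (positive ⇒ counter-clockwise traversal).

5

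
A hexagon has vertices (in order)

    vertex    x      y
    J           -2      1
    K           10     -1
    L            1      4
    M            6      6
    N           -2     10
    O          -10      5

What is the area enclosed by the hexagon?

88.5

Apply Gauss's area formula: 2A = Σ (x_i·y_{i+1} − x_{i+1}·y_i), indices taken mod 6.
Σ = (-8) + (41) + (-18) + (72) + (90) + (0) = 177
Area = |Σ|/2 = 88.5.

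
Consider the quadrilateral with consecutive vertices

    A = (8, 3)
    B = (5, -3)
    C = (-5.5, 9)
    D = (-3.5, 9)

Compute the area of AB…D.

Apply the shoelace formula: 2A = Σ (x_i·y_{i+1} − x_{i+1}·y_i), indices taken mod 4.
Cross-terms: -39, 28.5, -18, -82.5  ⇒  Σ = -111
Area = |Σ|/2 = 55.5.

55.5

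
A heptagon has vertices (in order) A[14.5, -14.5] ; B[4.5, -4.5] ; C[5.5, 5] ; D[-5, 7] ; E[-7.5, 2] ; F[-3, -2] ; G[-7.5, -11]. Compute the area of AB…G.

230.25

Σ = (0) + (47.25) + (63.5) + (42.5) + (21) + (18) + (268.25) = 460.5
Area = |Σ|/2 = 230.25.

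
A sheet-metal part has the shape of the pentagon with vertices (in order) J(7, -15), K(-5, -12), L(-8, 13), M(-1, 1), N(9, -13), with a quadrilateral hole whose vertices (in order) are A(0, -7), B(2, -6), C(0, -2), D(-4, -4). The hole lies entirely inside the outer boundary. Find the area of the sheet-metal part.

162.5

Outer boundary:
Apply the shoelace (surveyor's) formula: 2A = Σ (x_i·y_{i+1} − x_{i+1}·y_i), indices taken mod 5.
Cross-terms: -159, -161, 5, 4, -44  ⇒  Σ = -355
Area = |Σ|/2 = 177.5.
Hole:
Apply the shoelace formula: 2A = Σ (x_i·y_{i+1} − x_{i+1}·y_i), indices taken mod 4.
Σ = (14) + (-4) + (-8) + (28) = 30
Area = |Σ|/2 = 15.
Net area = 177.5 − 15 = 162.5.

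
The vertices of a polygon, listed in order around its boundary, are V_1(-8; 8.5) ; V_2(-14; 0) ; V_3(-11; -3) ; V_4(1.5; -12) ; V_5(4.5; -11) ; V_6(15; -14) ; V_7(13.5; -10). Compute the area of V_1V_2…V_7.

Σ = (119) + (42) + (136.5) + (37.5) + (102) + (39) + (34.75) = 510.75
Area = |Σ|/2 = 255.375.

255.375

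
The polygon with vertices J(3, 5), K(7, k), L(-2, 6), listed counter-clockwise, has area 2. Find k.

The doubled signed area Σ (x_i y_{i+1} − x_{i+1} y_i) is linear in k.
With k=0 it equals -21; the coefficient of k is 5 (from the two edges through K).
So 5·k + -21 = 2·2 = 4 ⇒ k = 5.

5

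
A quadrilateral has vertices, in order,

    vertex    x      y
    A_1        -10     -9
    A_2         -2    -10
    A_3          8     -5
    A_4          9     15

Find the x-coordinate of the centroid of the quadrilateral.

Apply Gauss's area formula. First the cross-terms c_i = x_i·y_{i+1} − x_{i+1}·y_i:
  82, 90, 165, 69  ⇒  2A = 406, A = 203.
Then Σ (x_i + x_{i+1})·c_i = 2292, so x̄ = 2292 / (6·203) = 382/203.

382/203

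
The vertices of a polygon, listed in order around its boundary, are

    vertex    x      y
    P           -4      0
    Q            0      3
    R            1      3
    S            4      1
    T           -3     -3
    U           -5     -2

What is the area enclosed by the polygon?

Σ = (-12) + (-3) + (-11) + (-9) + (-9) + (-8) = -52
Area = |Σ|/2 = 26.

26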